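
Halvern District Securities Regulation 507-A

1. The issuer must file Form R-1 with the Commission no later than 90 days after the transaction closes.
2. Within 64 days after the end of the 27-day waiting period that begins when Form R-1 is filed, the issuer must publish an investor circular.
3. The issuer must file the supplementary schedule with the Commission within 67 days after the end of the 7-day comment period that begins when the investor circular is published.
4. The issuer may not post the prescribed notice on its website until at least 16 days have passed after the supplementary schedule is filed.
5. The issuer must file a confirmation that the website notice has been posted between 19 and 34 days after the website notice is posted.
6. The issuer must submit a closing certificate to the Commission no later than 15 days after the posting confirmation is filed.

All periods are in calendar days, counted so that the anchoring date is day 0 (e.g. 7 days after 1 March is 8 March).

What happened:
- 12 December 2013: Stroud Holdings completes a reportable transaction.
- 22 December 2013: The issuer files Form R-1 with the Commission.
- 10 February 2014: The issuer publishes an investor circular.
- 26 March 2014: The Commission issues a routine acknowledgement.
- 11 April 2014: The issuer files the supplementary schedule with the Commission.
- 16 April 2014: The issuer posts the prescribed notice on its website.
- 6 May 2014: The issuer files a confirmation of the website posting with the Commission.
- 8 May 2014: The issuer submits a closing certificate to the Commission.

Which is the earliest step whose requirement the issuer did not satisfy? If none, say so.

Step 1: 90 days after 12 December 2013 (when the transaction closes) is 12 March 2014; 22 December 2013 is within that limit.
Step 2: 64 days after 18 January 2014 (end of the 27-day waiting period, which began when Form R-1 is filed on 22 December 2013) is 23 March 2014; completed 10 February 2014, before the deadline.
Step 3: 67 days after 17 February 2014 (end of the 7-day comment period, which began when the investor circular is published on 10 February 2014) is 25 April 2014; completed 11 April 2014, before the deadline.
Step 4: the earliest permitted date is 16 days after 11 April 2014 (when the supplementary schedule is filed), i.e. 27 April 2014; 16 April 2014 is 11 days before the earliest permitted date.

Step 4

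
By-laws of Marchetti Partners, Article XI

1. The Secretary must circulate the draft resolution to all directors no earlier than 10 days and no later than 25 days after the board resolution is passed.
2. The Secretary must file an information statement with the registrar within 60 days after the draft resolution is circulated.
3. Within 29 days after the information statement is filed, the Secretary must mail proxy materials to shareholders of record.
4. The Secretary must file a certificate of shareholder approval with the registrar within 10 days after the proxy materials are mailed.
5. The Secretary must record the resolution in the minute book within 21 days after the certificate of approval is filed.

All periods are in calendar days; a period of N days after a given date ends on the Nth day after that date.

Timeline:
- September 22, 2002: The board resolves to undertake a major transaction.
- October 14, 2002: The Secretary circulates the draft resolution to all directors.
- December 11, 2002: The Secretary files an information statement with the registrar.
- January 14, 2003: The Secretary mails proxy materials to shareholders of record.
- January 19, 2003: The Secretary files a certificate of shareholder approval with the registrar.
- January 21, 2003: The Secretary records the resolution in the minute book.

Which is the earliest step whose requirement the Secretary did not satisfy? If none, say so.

Step 1: the window is 10–25 days after September 22, 2002 (when the board resolution is passed), so October 2, 2002 through October 17, 2002; done October 14, 2002 — within the window.
Step 2: 60 days after October 14, 2002 (when the draft resolution is circulated) is December 13, 2002; done December 11, 2002 — timely.
Step 3: 29 days after December 11, 2002 (when the information statement is filed) is January 9, 2003; not done until January 14, 2003, 5 days after the deadline.
Later steps need not be reached.

Step 3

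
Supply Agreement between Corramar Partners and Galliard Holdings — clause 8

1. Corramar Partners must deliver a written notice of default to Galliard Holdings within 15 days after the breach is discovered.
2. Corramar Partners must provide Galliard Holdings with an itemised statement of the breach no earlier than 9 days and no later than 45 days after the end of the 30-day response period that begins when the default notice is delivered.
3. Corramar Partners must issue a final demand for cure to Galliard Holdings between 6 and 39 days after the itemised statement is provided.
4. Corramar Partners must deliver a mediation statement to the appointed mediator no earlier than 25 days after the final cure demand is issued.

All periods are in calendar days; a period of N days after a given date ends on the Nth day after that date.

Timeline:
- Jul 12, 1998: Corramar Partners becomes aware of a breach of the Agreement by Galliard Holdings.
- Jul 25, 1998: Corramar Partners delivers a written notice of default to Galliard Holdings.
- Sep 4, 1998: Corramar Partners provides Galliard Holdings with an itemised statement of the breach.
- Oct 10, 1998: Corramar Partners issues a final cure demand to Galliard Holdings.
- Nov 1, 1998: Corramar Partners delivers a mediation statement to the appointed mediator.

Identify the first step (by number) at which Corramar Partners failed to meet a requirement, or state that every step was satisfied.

Step 1 — counting 15 days from Jul 12, 1998 (when the breach is discovered) gives a deadline of Jul 27, 1998; done Jul 25, 1998 — timely.
Step 2 — 9 and 45 days from Aug 24, 1998 (end of the 30-day response period, which began when the default notice is delivered on Jul 25, 1998) are Sep 2, 1998 and Oct 8, 1998 respectively; Sep 4, 1998 falls inside that range.
Step 3 — 6 and 39 days from Sep 4, 1998 (when the itemised statement is provided) are Sep 10, 1998 and Oct 13, 1998 respectively; done Oct 10, 1998 — within the window.
Step 4 — must wait 25 days from Oct 10, 1998 (when the final cure demand is issued), so not before Nov 4, 1998; done Nov 1, 1998 — 3 days too early.

Step 4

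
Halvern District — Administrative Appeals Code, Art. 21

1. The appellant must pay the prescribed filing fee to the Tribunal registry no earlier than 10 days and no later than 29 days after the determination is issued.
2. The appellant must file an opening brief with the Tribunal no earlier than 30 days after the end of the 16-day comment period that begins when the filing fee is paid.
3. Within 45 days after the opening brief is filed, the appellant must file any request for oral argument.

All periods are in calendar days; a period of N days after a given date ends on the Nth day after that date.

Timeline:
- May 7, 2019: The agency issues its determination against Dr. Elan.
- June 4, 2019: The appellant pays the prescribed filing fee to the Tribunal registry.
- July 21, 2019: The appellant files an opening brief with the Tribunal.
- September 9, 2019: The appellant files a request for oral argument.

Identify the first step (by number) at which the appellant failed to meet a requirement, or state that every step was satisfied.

Step 1 — 10 and 29 days from May 7, 2019 (when the determination is issued) are May 17, 2019 and June 5, 2019 respectively; done June 4, 2019, which is between those dates.
Step 2 — must wait 30 days from June 20, 2019 (end of the 16-day comment period, which began when the filing fee is paid on June 4, 2019), so not before July 20, 2019; done July 21, 2019, after the minimum wait.
Step 3 — counting 45 days from July 21, 2019 (when the opening brief is filed) gives a deadline of September 4, 2019; not done until September 9, 2019, 5 days after the deadline.

Step 3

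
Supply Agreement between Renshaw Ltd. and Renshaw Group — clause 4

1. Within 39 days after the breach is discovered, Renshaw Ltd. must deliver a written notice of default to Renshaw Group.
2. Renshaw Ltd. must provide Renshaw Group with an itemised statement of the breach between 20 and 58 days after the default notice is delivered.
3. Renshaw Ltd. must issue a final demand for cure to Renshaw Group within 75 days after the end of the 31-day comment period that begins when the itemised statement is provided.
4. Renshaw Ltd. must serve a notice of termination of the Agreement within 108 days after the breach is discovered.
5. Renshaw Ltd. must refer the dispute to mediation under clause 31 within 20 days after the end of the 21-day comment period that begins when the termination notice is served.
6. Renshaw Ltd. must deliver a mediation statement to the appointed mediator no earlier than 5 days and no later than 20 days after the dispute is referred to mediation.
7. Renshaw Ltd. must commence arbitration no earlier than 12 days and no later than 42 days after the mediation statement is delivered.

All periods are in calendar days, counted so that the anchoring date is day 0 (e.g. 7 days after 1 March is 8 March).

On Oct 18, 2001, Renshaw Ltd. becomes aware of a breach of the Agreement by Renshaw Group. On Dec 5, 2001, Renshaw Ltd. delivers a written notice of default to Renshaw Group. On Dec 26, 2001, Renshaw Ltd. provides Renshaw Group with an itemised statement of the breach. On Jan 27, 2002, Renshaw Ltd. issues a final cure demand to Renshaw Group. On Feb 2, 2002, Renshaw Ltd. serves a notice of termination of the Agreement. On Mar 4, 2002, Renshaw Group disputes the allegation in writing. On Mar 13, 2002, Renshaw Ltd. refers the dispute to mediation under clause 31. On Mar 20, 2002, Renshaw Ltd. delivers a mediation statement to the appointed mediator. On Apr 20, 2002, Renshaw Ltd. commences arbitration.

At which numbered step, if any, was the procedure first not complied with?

(1) due by Oct 18, 2001 + 39 days = Nov 26, 2001; Dec 5, 2001 misses that deadline by 9 days.
The procedure was therefore not followed at step 1.

Step 1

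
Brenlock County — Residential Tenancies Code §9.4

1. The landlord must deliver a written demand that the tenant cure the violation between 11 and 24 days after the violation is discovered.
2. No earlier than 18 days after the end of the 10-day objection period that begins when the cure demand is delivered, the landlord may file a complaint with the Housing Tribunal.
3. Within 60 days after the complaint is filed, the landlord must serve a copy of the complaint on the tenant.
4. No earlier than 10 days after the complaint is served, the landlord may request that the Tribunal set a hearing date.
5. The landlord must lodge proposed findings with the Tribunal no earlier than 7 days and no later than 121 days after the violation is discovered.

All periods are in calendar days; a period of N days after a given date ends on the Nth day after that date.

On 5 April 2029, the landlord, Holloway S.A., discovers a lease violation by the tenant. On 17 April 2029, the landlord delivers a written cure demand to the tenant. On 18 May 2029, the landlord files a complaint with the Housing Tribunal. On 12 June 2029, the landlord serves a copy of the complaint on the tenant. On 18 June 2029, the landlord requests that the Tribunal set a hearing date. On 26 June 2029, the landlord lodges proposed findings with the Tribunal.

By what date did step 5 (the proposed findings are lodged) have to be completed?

Step 5 runs from 5 April 2029, when the violation is discovered. The window is 7–121 days after 5 April 2029; it closes on 4 August 2029.

4 August 2029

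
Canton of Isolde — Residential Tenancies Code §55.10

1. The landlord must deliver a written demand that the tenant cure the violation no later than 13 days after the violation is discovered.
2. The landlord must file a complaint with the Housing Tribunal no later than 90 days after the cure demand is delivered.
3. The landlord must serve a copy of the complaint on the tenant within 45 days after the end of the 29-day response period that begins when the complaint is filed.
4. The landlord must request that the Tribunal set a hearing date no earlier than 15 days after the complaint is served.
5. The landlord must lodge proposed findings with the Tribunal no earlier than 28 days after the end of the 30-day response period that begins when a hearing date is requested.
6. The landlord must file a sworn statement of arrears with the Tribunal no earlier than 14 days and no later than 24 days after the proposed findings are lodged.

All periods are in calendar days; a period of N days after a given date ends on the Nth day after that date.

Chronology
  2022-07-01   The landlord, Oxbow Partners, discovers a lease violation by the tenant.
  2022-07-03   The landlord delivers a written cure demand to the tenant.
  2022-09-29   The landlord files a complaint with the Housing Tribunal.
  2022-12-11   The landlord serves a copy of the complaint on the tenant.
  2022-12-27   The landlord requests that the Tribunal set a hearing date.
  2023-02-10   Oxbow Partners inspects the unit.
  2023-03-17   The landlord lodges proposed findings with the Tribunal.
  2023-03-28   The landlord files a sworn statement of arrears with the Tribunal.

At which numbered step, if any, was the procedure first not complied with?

Step 1: 13 days after 2022-07-01 (when the violation is discovered) is 2022-07-14; completed 2022-07-03, before the deadline.
Step 2: 90 days after 2022-07-03 (when the cure demand is delivered) is 2022-10-01; done 2022-09-29 — timely.
Step 3: 45 days after 2022-10-28 (end of the 29-day response period, which began when the complaint is filed on 2022-09-29) is 2022-12-12; completed 2022-12-11, before the deadline.
Step 4: the earliest permitted date is 15 days after 2022-12-11 (when the complaint is served), i.e. 2022-12-26; done 2022-12-27, after the minimum wait.
Step 5: the earliest permitted date is 28 days after 2023-01-26 (end of the 30-day response period, which began when a hearing date is requested on 2022-12-27), i.e. 2023-02-23; done 2023-03-17, after the minimum wait.
Step 6: the window is 14–24 days after 2023-03-17 (when the proposed findings are lodged), so 2023-03-31 through 2023-04-10; 2023-03-28 is 3 days too early.
The analysis stops there.

Step 6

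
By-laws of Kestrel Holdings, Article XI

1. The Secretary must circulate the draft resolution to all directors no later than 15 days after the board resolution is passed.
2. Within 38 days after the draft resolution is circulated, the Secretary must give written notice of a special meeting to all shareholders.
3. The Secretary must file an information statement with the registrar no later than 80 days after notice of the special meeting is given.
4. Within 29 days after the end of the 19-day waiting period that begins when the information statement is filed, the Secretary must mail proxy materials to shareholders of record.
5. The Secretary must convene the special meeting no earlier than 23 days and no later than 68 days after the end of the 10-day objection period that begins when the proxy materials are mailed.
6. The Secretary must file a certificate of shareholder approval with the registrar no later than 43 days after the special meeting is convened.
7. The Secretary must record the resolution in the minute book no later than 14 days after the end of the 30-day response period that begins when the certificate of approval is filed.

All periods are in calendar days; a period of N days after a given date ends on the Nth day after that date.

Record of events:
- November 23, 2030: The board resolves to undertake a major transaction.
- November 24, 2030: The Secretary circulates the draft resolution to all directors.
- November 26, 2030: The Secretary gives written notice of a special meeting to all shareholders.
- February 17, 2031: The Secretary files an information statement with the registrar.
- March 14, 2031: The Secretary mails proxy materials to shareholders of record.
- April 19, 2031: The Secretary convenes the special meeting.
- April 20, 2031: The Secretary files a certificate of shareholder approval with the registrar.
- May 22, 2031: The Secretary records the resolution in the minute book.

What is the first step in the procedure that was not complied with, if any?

Step 3

Step 1 — counting 15 days from November 23, 2030 (when the board resolution is passed) gives a deadline of December 8, 2030; November 24, 2030 is within that limit.
Step 2 — counting 38 days from November 24, 2030 (when the draft resolution is circulated) gives a deadline of January 1, 2031; completed November 26, 2030, before the deadline.
Step 3 — counting 80 days from November 26, 2030 (when notice of the special meeting is given) gives a deadline of February 14, 2031; February 17, 2031 misses that deadline by 3 days.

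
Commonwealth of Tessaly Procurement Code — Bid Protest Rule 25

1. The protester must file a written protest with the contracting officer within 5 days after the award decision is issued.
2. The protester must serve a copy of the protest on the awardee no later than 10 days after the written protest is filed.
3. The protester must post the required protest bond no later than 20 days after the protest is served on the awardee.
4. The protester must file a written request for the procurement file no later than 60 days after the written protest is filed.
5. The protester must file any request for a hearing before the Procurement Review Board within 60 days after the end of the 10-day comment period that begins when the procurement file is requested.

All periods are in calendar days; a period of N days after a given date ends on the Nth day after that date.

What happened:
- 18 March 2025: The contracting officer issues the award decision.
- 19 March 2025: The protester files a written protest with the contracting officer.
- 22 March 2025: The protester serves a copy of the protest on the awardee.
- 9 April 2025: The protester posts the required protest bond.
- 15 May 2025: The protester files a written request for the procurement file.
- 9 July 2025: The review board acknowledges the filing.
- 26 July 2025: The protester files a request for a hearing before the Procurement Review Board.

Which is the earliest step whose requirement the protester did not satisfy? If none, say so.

Step 1 — counting 5 days from 18 March 2025 (when the award decision is issued) gives a deadline of 23 March 2025; completed 19 March 2025, before the deadline.
Step 2 — counting 10 days from 19 March 2025 (when the written protest is filed) gives a deadline of 29 March 2025; 22 March 2025 is within that limit.
Step 3 — counting 20 days from 22 March 2025 (when the protest is served on the awardee) gives a deadline of 11 April 2025; completed 9 April 2025, before the deadline.
Step 4 — counting 60 days from 19 March 2025 (when the written protest is filed) gives a deadline of 18 May 2025; done 15 May 2025 — timely.
Step 5 — counting 60 days from 25 May 2025 (end of the 10-day comment period, which began when the procurement file is requested on 15 May 2025) gives a deadline of 24 July 2025; done 26 July 2025 — 2 days late.
The procedure was therefore not followed at step 5.

Step 5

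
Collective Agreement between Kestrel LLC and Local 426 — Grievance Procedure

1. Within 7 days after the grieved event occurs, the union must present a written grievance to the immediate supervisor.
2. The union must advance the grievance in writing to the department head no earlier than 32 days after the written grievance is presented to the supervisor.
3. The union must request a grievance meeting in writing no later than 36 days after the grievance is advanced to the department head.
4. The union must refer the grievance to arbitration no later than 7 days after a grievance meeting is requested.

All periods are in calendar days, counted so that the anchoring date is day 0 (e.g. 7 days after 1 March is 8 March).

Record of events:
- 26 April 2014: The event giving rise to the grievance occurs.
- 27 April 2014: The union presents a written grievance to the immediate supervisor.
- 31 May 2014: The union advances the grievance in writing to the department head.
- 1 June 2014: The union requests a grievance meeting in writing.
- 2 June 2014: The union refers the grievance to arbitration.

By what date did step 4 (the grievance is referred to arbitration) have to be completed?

8 June 2014

Step 4 runs from 1 June 2014, when a grievance meeting is requested. 7 days after 1 June 2014 is 8 June 2014.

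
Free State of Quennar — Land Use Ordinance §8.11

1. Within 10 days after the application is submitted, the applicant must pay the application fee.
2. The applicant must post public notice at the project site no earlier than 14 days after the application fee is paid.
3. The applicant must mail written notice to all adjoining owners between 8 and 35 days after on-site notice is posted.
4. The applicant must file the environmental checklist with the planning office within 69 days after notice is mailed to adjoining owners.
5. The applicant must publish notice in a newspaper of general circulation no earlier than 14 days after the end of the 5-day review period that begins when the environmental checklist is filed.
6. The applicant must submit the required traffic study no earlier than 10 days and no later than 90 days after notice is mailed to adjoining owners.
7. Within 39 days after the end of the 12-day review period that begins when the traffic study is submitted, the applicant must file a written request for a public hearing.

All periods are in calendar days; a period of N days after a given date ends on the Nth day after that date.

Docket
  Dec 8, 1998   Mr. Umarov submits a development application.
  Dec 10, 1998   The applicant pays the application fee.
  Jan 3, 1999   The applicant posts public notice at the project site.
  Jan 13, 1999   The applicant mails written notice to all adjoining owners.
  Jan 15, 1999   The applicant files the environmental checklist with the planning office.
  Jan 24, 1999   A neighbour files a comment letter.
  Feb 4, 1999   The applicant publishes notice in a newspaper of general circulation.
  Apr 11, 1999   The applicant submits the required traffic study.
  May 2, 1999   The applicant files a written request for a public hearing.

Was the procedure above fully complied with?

Yes

Step 1: 10 days after Dec 8, 1998 (when the application is submitted) is Dec 18, 1998; completed Dec 10, 1998, before the deadline.
Step 2: the earliest permitted date is 14 days after Dec 10, 1998 (when the application fee is paid), i.e. Dec 24, 1998; done Jan 3, 1999, after the minimum wait.
Step 3: the window is 8–35 days after Jan 3, 1999 (when on-site notice is posted), so Jan 11, 1999 through Feb 7, 1999; done Jan 13, 1999, which is between those dates.
Step 4: 69 days after Jan 13, 1999 (when notice is mailed to adjoining owners) is Mar 23, 1999; completed Jan 15, 1999, before the deadline.
Step 5: the earliest permitted date is 14 days after Jan 20, 1999 (end of the 5-day review period, which began when the environmental checklist is filed on Jan 15, 1999), i.e. Feb 3, 1999; done Feb 4, 1999, after the minimum wait.
Step 6: the window is 10–90 days after Jan 13, 1999 (when notice is mailed to adjoining owners), so Jan 23, 1999 through Apr 13, 1999; done Apr 11, 1999 — within the window.
Step 7: 39 days after Apr 23, 1999 (end of the 12-day review period, which began when the traffic study is submitted on Apr 11, 1999) is Jun 1, 1999; May 2, 1999 is within that limit.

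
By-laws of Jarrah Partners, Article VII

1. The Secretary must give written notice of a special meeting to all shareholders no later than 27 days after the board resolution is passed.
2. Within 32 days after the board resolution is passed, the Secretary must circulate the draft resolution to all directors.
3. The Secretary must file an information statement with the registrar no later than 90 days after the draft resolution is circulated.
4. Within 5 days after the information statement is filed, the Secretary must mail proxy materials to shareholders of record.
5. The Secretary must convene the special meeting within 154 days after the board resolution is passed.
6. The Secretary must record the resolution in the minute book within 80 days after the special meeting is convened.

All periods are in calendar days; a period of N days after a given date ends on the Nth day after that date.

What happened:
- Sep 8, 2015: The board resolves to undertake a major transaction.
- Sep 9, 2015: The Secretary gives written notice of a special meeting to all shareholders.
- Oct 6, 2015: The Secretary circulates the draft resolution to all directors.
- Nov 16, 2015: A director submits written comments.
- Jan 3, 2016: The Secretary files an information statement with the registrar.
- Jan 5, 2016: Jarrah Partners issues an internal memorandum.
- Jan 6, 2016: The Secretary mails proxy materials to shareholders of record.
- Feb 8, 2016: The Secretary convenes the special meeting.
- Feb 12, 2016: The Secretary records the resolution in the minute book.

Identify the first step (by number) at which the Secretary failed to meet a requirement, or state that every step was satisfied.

None — every step was satisfied

(1) due by Sep 8, 2015 + 27 days = Oct 5, 2015; completed Sep 9, 2015, before the deadline.
(2) due by Sep 8, 2015 + 32 days = Oct 10, 2015; done Oct 6, 2015 — timely.
(3) due by Oct 6, 2015 + 90 days = Jan 4, 2016; Jan 3, 2016 is within that limit.
(4) due by Jan 3, 2016 + 5 days = Jan 8, 2016; done Jan 6, 2016 — timely.
(5) due by Sep 8, 2015 + 154 days = Feb 9, 2016; completed Feb 8, 2016, before the deadline.
(6) due by Feb 8, 2016 + 80 days = Apr 28, 2016; Feb 12, 2016 is within that limit.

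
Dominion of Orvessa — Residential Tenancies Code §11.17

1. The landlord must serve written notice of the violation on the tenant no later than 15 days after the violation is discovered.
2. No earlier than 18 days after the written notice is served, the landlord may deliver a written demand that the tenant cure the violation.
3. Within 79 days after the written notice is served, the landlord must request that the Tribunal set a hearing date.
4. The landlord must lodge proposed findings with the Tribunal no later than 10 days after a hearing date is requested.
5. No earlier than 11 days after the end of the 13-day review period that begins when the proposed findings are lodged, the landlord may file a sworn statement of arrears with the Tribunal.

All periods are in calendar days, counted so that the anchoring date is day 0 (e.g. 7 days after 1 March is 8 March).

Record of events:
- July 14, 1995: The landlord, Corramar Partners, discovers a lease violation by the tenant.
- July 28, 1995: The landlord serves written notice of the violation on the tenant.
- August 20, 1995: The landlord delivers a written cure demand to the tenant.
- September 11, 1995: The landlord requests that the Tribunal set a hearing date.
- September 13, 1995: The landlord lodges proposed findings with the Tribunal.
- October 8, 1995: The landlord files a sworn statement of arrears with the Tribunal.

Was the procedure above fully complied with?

(1) due by July 14, 1995 + 15 days = July 29, 1995; done July 28, 1995 — timely.
(2) permitted from July 28, 1995 + 18 days = August 15, 1995 onward; August 20, 1995 is on or after that date.
(3) due by July 28, 1995 + 79 days = October 15, 1995; completed September 11, 1995, before the deadline.
(4) due by September 11, 1995 + 10 days = September 21, 1995; September 13, 1995 is within that limit.
(5) permitted from September 26, 1995 + 11 days = October 7, 1995 onward; done October 8, 1995 — permitted.

Yes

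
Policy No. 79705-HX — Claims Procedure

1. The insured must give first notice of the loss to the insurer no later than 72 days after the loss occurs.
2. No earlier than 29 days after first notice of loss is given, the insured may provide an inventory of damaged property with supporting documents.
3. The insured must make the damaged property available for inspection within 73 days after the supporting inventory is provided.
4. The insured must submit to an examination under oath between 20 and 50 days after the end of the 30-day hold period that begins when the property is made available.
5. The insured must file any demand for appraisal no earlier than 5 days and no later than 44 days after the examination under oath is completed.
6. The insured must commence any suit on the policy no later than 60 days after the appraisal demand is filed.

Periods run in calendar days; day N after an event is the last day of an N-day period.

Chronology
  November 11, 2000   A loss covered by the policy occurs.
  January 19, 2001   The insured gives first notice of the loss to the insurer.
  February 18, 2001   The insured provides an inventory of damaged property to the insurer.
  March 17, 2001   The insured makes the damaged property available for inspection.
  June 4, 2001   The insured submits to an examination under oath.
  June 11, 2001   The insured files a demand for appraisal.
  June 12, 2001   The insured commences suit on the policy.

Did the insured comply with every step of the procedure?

(1) due by November 11, 2000 + 72 days = January 22, 2001; done January 19, 2001 — timely.
(2) permitted from January 19, 2001 + 29 days = February 17, 2001 onward; done February 18, 2001 — permitted.
(3) due by February 18, 2001 + 73 days = May 2, 2001; completed March 17, 2001, before the deadline.
(4) the permitted window runs from April 16, 2001 + 20 = May 6, 2001 to April 16, 2001 + 50 = June 5, 2001; done June 4, 2001, which is between those dates.
(5) the permitted window runs from June 4, 2001 + 5 = June 9, 2001 to June 4, 2001 + 44 = July 18, 2001; June 11, 2001 falls inside that range.
(6) due by June 11, 2001 + 60 days = August 10, 2001; completed June 12, 2001, before the deadline.

Yes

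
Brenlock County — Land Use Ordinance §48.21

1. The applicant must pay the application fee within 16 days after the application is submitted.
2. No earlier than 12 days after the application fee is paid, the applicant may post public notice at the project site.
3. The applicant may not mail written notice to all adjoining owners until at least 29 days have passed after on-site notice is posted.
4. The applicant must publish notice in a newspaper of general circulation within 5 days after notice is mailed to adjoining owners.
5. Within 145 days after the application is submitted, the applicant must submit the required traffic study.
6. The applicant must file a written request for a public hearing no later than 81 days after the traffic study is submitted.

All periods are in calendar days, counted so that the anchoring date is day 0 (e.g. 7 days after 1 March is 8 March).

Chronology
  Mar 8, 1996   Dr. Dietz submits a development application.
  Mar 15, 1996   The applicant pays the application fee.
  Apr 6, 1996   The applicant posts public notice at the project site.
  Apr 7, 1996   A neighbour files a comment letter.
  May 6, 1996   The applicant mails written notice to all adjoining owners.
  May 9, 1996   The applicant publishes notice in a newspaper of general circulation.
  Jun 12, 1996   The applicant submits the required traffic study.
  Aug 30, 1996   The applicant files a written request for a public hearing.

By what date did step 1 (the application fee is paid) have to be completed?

Step 1 runs from Mar 8, 1996, when the application is submitted. 16 days after Mar 8, 1996 is Mar 24, 1996.

Mar 24, 1996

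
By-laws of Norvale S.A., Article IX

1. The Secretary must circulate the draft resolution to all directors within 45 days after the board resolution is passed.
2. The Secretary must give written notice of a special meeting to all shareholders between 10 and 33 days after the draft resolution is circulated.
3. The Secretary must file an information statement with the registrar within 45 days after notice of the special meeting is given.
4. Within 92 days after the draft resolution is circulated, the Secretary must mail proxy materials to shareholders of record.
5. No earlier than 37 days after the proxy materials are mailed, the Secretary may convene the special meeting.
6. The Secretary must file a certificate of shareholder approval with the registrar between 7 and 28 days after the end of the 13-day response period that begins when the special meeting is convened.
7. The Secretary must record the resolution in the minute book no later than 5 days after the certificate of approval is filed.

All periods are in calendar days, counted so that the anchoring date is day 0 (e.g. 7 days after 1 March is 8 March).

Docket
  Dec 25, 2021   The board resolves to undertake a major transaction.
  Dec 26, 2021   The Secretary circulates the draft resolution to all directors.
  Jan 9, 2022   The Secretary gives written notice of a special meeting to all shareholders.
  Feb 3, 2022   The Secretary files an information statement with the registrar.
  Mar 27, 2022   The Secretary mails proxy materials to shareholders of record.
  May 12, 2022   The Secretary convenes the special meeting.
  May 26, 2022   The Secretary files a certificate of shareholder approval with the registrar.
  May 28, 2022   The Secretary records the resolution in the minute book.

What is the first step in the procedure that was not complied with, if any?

Step 1 — counting 45 days from Dec 25, 2021 (when the board resolution is passed) gives a deadline of Feb 8, 2022; Dec 26, 2021 is within that limit.
Step 2 — 10 and 33 days from Dec 26, 2021 (when the draft resolution is circulated) are Jan 5, 2022 and Jan 28, 2022 respectively; done Jan 9, 2022, which is between those dates.
Step 3 — counting 45 days from Jan 9, 2022 (when notice of the special meeting is given) gives a deadline of Feb 23, 2022; done Feb 3, 2022 — timely.
Step 4 — counting 92 days from Dec 26, 2021 (when the draft resolution is circulated) gives a deadline of Mar 28, 2022; completed Mar 27, 2022, before the deadline.
Step 5 — must wait 37 days from Mar 27, 2022 (when the proxy materials are mailed), so not before May 3, 2022; done May 12, 2022 — permitted.
Step 6 — 7 and 28 days from May 25, 2022 (end of the 13-day response period, which began when the special meeting is convened on May 12, 2022) are Jun 1, 2022 and Jun 22, 2022 respectively; May 26, 2022 is 6 days too early.
The analysis stops there.

Step 6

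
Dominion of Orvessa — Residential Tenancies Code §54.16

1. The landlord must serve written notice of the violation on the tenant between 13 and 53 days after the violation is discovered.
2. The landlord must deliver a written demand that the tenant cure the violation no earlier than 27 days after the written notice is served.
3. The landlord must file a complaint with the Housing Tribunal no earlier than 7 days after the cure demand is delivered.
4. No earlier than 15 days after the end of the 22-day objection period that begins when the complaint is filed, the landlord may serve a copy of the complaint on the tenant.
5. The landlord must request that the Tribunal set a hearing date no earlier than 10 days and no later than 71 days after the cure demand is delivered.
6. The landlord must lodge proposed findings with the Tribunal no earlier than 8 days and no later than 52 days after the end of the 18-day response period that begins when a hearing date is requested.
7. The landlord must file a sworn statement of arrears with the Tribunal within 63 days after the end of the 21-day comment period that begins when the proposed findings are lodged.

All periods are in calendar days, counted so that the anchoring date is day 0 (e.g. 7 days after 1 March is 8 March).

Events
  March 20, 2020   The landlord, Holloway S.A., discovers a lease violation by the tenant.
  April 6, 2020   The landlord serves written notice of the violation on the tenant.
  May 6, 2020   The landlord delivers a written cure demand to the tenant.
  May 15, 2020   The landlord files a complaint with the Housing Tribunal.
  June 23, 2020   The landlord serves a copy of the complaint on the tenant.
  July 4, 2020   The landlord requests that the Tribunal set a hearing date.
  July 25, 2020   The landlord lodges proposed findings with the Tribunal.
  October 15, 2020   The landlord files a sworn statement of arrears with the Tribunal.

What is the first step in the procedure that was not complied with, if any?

Step 1 — 13 and 53 days from March 20, 2020 (when the violation is discovered) are April 2, 2020 and May 12, 2020 respectively; done April 6, 2020 — within the window.
Step 2 — must wait 27 days from April 6, 2020 (when the written notice is served), so not before May 3, 2020; done May 6, 2020, after the minimum wait.
Step 3 — must wait 7 days from May 6, 2020 (when the cure demand is delivered), so not before May 13, 2020; done May 15, 2020 — permitted.
Step 4 — must wait 15 days from June 6, 2020 (end of the 22-day objection period, which began when the complaint is filed on May 15, 2020), so not before June 21, 2020; done June 23, 2020 — permitted.
Step 5 — 10 and 71 days from May 6, 2020 (when the cure demand is delivered) are May 16, 2020 and July 16, 2020 respectively; done July 4, 2020, which is between those dates.
Step 6 — 8 and 52 days from July 22, 2020 (end of the 18-day response period, which began when a hearing date is requested on July 4, 2020) are July 30, 2020 and September 12, 2020 respectively; done July 25, 2020 — 5 days before the window opened.

Step 6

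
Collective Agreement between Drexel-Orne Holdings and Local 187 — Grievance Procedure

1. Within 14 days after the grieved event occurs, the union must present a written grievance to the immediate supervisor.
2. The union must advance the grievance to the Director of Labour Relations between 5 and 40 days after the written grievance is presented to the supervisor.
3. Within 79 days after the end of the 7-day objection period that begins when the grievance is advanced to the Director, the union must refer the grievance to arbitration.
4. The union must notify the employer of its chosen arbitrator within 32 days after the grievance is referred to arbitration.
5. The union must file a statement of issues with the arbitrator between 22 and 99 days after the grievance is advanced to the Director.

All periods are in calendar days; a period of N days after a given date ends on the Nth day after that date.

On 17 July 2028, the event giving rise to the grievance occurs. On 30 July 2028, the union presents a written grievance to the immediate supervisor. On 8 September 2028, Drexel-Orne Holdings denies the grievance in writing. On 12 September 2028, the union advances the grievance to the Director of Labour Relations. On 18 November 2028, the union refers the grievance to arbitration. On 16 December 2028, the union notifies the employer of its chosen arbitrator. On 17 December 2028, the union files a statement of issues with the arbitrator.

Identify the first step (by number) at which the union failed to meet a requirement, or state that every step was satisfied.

Step 1: 14 days after 17 July 2028 (when the grieved event occurs) is 31 July 2028; done 30 July 2028 — timely.
Step 2: the window is 5–40 days after 30 July 2028 (when the written grievance is presented to the supervisor), so 4 August 2028 through 8 September 2028; 12 September 2028 is 4 days past the end of the window.

Step 2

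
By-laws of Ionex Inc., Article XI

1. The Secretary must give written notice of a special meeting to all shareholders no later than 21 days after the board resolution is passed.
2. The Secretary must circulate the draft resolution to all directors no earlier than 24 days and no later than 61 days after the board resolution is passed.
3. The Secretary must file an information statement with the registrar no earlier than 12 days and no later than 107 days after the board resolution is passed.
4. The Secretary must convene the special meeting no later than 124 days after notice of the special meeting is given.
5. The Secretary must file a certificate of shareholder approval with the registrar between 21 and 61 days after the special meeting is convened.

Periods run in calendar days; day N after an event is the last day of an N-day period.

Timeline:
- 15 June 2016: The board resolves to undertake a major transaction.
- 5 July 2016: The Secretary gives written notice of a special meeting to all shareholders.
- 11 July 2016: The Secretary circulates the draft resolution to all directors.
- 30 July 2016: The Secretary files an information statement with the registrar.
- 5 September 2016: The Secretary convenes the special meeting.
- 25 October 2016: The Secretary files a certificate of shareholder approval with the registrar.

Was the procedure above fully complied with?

Step 1 — counting 21 days from 15 June 2016 (when the board resolution is passed) gives a deadline of 6 July 2016; 5 July 2016 is within that limit.
Step 2 — 24 and 61 days from 15 June 2016 (when the board resolution is passed) are 9 July 2016 and 15 August 2016 respectively; done 11 July 2016, which is between those dates.
Step 3 — 12 and 107 days from 15 June 2016 (when the board resolution is passed) are 27 June 2016 and 30 September 2016 respectively; done 30 July 2016, which is between those dates.
Step 4 — counting 124 days from 5 July 2016 (when notice of the special meeting is given) gives a deadline of 6 November 2016; 5 September 2016 is within that limit.
Step 5 — 21 and 61 days from 5 September 2016 (when the special meeting is convened) are 26 September 2016 and 5 November 2016 respectively; 25 October 2016 falls inside that range.

Yes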